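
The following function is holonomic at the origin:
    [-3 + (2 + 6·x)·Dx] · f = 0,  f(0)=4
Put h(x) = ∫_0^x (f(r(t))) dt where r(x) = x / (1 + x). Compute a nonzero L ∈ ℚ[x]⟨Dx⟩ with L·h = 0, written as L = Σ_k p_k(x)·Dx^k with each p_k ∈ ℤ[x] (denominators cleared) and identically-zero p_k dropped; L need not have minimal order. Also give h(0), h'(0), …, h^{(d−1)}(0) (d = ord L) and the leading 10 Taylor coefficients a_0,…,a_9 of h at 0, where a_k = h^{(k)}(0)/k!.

f: a_k = 4, 6, -9/2, 27/4, -405/32, 1701/64, -15309/256, 72171/512, -2814669/8192, 14073345/16384, …
Change of var in L_f (x↦r) gives L₀.
h=∫h₀ ⇒ L = L₀·Dx.
L = -3·Dx + (2 + 10·x + 8·x^2)·Dx^2  (order 2).
h: a_k = 0, 4, 3, -7/2, 87/16, -1677/160, 3023/128, -106305/1792, 658335/4096, -11301055/24576, …
ICs: h(0) = 0, h′(0) = 4.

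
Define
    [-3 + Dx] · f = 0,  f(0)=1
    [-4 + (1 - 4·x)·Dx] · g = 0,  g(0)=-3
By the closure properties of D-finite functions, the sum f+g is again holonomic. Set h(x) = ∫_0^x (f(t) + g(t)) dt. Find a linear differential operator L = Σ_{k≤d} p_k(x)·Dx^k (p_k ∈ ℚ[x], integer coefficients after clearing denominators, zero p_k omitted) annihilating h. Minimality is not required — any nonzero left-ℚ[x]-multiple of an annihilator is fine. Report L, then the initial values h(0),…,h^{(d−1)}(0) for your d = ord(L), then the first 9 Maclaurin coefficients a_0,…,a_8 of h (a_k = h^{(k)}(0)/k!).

L = (60 + 144·x)·Dx + (-23 - 72·x + 144·x^2)·Dx^2 + (1 + 8·x - 48·x^2)·Dx^3  (order 3).
h: a_k = 0, -2, -9/2, -29/2, -375/8, -6117/40, -40933/80, -982959/560, -27524877/4480, …
ICs: h(0) = 0, h′(0) = -2, h′′(0) = -9.

f: a_k = 1, 3, 9/2, 9/2, 27/8, 81/40, 81/80, 243/560, 729/4480, …
g: a_k = -3, -12, -48, -192, -768, -3072, -12288, -49152, -196608, …
Weyl lclm of L_f,L_g ⇒ L₀ (ord ≤ 2).
∫: right-multiply L₀ by Dx.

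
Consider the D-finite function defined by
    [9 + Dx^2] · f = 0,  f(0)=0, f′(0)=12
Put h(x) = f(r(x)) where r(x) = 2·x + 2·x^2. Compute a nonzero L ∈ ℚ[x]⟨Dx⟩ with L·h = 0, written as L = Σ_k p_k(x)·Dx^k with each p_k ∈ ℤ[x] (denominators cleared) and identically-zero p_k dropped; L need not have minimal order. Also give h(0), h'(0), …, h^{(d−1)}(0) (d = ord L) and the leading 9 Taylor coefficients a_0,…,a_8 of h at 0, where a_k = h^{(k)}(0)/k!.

L = (36 + 216·x + 432·x^2 + 288·x^3) - 2·Dx + (1 + 2·x)·Dx^2  (order 2).
h: a_k = 0, 24, 24, -144, -432, -864/5, 1152, 82944/35, 5184/5, …
ICs: h(0) = 0, h′(0) = 24.

f: a_k = 0, 12, 0, -18, 0, 81/10, 0, -243/140, 0, …
Change of var in L_f (x↦r) gives L₀.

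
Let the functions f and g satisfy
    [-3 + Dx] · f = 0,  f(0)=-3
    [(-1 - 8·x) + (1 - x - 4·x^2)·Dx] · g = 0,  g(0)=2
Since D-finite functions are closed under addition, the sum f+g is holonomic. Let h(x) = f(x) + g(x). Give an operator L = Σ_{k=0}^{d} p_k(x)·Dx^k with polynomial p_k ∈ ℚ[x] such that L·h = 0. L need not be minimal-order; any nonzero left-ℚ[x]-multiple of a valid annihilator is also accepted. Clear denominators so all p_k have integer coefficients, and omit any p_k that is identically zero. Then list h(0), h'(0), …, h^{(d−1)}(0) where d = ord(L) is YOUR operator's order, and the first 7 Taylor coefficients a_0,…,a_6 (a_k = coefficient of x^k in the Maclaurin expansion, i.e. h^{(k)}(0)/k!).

f: a_k = -3, -9, -27/2, -27/2, -81/8, -243/40, -243/80, …
g: a_k = 2, 2, 10, 18, 58, 130, 362, …
h₀=f+g: left-lcm gives L₀, ord ≤ 2.
L = (21 + 9·x + 396·x^2 + 288·x^3) + (-1 - 42·x - 159·x^2 + 72·x^3 + 144·x^4)·Dx + (-2 + 13·x + 9·x^2 - 56·x^3 - 48·x^4)·Dx^2  (order 2).
h: a_k = -1, -7, -7/2, 9/2, 383/8, 4957/40, 28717/80, …
ICs: h(0) = -1, h′(0) = -7.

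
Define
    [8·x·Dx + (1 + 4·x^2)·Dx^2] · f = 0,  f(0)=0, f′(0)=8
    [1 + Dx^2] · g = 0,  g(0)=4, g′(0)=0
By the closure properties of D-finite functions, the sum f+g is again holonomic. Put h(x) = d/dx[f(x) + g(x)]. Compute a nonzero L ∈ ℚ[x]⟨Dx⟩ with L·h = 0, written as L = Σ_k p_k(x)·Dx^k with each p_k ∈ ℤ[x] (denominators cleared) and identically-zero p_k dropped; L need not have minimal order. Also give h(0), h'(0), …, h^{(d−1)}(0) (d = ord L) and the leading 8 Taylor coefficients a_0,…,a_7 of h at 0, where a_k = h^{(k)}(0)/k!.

f: a_k = 0, 8, 0, -32/3, 0, 128/5, 0, -512/7, …
g: a_k = 4, 0, -2, 0, 1/6, 0, -1/180, 0, …
h₀=f+g: left-lcm gives L₀, ord ≤ 4.
Derive L from L₀ (diff closure).
L = (-376·x + 1600·x^3 + 128·x^5) + (-7 + 76·x^2 + 432·x^4 + 64·x^6)·Dx + (-376·x + 1600·x^3 + 128·x^5)·Dx^2 + (-7 + 76·x^2 + 432·x^4 + 64·x^6)·Dx^3  (order 3).
h: a_k = 8, -4, -32, 2/3, 128, -1/30, -512, 1/1260, …
ICs: h(0) = 8, h′(0) = -4, h′′(0) = -64.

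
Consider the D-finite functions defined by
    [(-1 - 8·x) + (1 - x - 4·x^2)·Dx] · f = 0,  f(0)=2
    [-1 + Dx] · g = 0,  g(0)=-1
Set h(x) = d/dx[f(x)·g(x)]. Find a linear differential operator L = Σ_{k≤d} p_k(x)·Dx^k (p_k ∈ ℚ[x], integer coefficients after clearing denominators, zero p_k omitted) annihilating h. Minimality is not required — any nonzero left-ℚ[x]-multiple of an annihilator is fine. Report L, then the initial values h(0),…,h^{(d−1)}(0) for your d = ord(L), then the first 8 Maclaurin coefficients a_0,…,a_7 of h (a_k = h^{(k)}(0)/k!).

f: a_k = 2, 2, 10, 18, 58, 130, 362, 882, …
g: a_k = -1, -1, -1/2, -1/6, -1/24, -1/120, -1/720, -1/5040, …
L₀ := L_f ⊗_s L_g (sym. prod.), ord ≤ 1.
h₀' ⇒ L via d/dx closure of L₀.
L = (13 + 36·x + 65·x^2 - 56·x^3 + 16·x^4) + (-2 - 5·x + 19·x^2 + 24·x^3 - 16·x^4)·Dx  (order 1).
h: a_k = -4, -26, -88, -977/3, -5963/6, -188797/60, -831287/90, -68891713/2520, …
ICs: h(0) = -4.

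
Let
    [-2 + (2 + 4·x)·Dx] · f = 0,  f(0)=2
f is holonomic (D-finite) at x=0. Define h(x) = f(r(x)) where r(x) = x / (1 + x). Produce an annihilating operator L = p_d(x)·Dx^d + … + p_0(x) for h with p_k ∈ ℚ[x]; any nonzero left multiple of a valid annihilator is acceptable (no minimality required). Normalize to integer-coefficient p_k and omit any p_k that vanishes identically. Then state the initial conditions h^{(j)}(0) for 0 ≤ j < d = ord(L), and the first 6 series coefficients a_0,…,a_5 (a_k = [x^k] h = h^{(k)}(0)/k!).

f: a_k = 2, 2, -1, 1, -5/4, 7/4, …
f∘r: x↦r, Dx↦Dx/r' in L_f ⇒ L₀.
L = -1 + (1 + 4·x + 3·x^2)·Dx  (order 1).
h: a_k = 2, 2, -3, 5, -37/4, 75/4, …
ICs: h(0) = 2.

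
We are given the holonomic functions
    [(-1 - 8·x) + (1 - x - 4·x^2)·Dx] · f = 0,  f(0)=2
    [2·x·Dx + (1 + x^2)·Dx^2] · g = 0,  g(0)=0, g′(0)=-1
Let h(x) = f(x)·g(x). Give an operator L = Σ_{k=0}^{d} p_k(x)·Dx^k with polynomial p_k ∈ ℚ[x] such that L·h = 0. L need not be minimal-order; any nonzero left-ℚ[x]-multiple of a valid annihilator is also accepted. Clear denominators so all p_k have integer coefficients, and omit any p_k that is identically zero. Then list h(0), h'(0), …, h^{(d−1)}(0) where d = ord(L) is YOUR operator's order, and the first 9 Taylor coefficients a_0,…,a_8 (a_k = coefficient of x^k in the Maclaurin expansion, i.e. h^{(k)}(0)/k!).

f: a_k = 2, 2, 10, 18, 58, 130, 362, 882, 2330, …
g: a_k = 0, -1, 0, 1/3, 0, -1/5, 0, 1/7, 0, …
Product ⇒ symmetric product L₀, ord ≤ 2.
L = (8 + 2·x + 24·x^2) + (2 + 14·x + 4·x^2 + 24·x^3)·Dx + (-1 + x + 3·x^2 + x^3 + 4·x^4)·Dx^2  (order 2).
h: a_k = 0, -2, -2, -28/3, -52/3, -826/15, -622/5, -7232/21, -88408/105, …
ICs: h(0) = 0, h′(0) = -2.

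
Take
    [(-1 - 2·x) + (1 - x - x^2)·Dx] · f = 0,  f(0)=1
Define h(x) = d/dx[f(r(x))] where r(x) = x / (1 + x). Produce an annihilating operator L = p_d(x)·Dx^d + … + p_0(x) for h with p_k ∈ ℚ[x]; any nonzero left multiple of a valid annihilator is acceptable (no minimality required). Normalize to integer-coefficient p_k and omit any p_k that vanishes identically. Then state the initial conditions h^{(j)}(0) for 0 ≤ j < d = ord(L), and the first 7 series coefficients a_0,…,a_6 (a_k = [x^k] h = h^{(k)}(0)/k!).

L = (2 + 6·x + 12·x^2 + 6·x^3) + (-1 - 5·x - 6·x^2 + x^3 + 3·x^4)·Dx  (order 1).
h: a_k = 1, 2, 0, 4, -5, 12, -21, …
ICs: h(0) = 1.

f: a_k = 1, 1, 2, 3, 5, 8, 13, …
Change of var in L_f (x↦r) gives L₀.
Derive L from L₀ (diff closure).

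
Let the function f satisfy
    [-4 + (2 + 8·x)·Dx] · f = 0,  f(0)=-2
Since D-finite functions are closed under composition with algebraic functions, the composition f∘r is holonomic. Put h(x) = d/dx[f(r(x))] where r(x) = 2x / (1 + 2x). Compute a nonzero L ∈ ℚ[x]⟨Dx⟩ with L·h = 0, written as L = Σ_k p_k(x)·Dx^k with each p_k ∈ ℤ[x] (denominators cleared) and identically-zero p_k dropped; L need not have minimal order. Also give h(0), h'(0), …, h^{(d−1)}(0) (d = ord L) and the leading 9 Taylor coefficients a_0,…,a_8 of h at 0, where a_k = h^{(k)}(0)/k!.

L = (-8 - 40·x) + (-1 - 12·x - 20·x^2)·Dx  (order 1).
h: a_k = -8, 64, -480, 3840, -32640, 288768, -2619904, 24166400, -225515520, …
ICs: h(0) = -8.

f: a_k = -2, -4, 4, -8, 20, -56, 168, -528, 1716, …
Substitute x→r, Dx→(1/r')Dx; clear ⇒ L₀.
Differentiate: ansatz ord ≤ ord L₀ ⇒ L.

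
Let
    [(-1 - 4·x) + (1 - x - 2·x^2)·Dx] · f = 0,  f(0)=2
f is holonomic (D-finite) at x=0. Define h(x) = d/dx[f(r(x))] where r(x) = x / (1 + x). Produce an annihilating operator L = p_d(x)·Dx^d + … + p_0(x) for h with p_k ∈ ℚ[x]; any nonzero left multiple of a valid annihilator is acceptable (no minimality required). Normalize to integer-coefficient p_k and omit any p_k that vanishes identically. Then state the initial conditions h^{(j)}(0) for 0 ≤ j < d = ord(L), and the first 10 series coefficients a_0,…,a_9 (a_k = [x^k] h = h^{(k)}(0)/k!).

L = (4 + 12·x + 36·x^2 + 20·x^3) + (-1 - 7·x - 9·x^2 + 7·x^3 + 10·x^4)·Dx  (order 1).
h: a_k = 2, 8, 0, 32, -40, 144, -280, 704, -1512, 3440, …
ICs: h(0) = 2.

f: a_k = 2, 2, 6, 10, 22, 42, 86, 170, 342, 682, …
h₀=f(r): pull back L_f along r ⇒ L₀.
h₀' ⇒ L via d/dx closure of L₀.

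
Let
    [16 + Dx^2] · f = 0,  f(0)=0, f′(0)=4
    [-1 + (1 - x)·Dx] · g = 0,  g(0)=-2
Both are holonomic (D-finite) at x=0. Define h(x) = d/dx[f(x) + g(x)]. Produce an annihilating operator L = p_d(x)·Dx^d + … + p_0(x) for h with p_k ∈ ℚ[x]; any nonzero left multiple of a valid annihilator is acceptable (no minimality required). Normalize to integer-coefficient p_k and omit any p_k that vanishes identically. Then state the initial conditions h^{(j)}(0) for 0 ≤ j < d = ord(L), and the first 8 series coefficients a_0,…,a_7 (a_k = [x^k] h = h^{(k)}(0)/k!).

L = (448 - 512·x + 256·x^2) + (-176 + 432·x - 384·x^2 + 128·x^3)·Dx + (28 - 32·x + 16·x^2)·Dx^2 + (-11 + 27·x - 24·x^2 + 8·x^3)·Dx^3  (order 3).
h: a_k = 2, -4, -38, -8, 98/3, -12, -1654/45, -16, …
ICs: h(0) = 2, h′(0) = -4, h′′(0) = -76.

f: a_k = 0, 4, 0, -32/3, 0, 128/15, 0, -1024/315, …
g: a_k = -2, -2, -2, -2, -2, -2, -2, -2, …
Sum ⇒ L₀ = lclm(L_f,L_g) in ℚ(x)⟨Dx⟩.
h=h₀': d/dx-closure on L₀ ⇒ L.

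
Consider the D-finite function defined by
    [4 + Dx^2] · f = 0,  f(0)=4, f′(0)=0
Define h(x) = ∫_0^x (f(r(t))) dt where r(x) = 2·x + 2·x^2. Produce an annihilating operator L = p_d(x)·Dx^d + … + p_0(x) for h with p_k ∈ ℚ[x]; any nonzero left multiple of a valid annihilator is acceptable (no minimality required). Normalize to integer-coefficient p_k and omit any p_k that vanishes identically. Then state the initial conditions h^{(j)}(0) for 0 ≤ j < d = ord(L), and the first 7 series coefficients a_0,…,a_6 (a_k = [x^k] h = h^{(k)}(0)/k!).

L = (16 + 96·x + 192·x^2 + 128·x^3)·Dx - 2·Dx^2 + (1 + 2·x)·Dx^3  (order 3).
h: a_k = 0, 4, 0, -32/3, -16, 32/15, 256/9, …
ICs: h(0) = 0, h′(0) = 4, h′′(0) = 0.

f: a_k = 4, 0, -8, 0, 8/3, 0, -16/45, …
Substitute x→r, Dx→(1/r')Dx; clear ⇒ L₀.
∫: right-multiply L₀ by Dx.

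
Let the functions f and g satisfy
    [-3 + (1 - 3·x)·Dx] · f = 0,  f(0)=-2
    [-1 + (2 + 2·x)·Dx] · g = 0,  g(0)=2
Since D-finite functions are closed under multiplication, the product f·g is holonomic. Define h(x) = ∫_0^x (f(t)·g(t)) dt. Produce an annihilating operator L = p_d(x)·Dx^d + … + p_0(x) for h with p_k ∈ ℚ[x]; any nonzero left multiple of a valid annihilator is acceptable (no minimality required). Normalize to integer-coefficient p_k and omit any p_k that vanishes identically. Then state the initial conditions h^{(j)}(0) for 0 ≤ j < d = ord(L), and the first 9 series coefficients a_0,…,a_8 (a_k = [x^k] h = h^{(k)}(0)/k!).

L = (7 + 3·x)·Dx + (-2 + 4·x + 6·x^2)·Dx^2  (order 2).
h: a_k = 0, -4, -7, -83/6, -499/16, -11971/160, -71833/384, -861975/1792, -5171883/4096, …
ICs: h(0) = 0, h′(0) = -4.

f: a_k = -2, -6, -18, -54, -162, -486, -1458, -4374, -13122, …
g: a_k = 2, 1, -1/4, 1/8, -5/64, 7/128, -21/512, 33/1024, -429/16384, …
h₀=f·g: eliminate ⇒ L₀, order ≤ 1·1.
h=∫₀ˣh₀: take L = L₀·Dx.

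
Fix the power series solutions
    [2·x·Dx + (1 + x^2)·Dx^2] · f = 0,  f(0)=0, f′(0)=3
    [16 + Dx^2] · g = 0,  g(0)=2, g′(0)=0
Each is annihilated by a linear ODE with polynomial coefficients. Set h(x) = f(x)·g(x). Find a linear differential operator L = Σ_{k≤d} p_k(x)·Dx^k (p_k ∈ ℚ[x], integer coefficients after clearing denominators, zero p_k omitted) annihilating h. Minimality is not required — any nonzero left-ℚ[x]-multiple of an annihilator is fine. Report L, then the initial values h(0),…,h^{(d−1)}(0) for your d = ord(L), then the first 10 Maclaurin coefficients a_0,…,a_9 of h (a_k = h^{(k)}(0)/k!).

f: a_k = 0, 3, 0, -1, 0, 3/5, 0, -3/7, 0, 1/3, …
g: a_k = 2, 0, -16, 0, 64/3, 0, -512/45, 0, 1024/315, 0, …
f·g: L₀ = L_f ⊗_s L_g, ord ≤ 2·2.
L = (5440 + 19136·x^2 + 25856·x^4 + 16384·x^6 + 4096·x^8) + (1152·x + 3200·x^3 + 3072·x^5 + 1024·x^7)·Dx + (612 + 2252·x^2 + 3168·x^4 + 2048·x^6 + 512·x^8)·Dx^2 + (72·x + 200·x^3 + 192·x^5 + 64·x^7)·Dx^3 + (17 + 66·x^2 + 97·x^4 + 64·x^6 + 16·x^8)·Dx^4  (order 4).
h: a_k = 0, 6, 0, -50, 0, 406/5, 0, -6922/105, 0, 13058/315, …
ICs: h(0) = 0, h′(0) = 6, h′′(0) = 0, h′′′(0) = -300.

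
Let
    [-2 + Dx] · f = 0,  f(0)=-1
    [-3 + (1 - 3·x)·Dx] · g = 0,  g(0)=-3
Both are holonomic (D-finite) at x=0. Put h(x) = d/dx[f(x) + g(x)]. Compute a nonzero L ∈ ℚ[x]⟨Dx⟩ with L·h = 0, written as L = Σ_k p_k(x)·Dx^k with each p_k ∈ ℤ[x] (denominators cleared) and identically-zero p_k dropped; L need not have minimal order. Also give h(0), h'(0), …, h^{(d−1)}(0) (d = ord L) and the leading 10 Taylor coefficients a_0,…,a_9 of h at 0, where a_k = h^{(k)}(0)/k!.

f: a_k = -1, -2, -2, -4/3, -2/3, -4/15, -4/45, -8/315, -2/315, -4/2835, …
g: a_k = -3, -9, -27, -81, -243, -729, -2187, -6561, -19683, -59049, …
L₀ := lclm(L_f,L_g); ord L₀ ≤ 1+1.
Derive L from L₀ (diff closure).
L = (42 + 36·x) + (-25 - 12·x + 18·x^2)·Dx + (2 - 3·x - 9·x^2)·Dx^2  (order 2).
h: a_k = -11, -58, -247, -2924/3, -10939/3, -196838/15, -2066723/45, -49601176/315, -167403919/315, -5022117458/2835, …
ICs: h(0) = -11, h′(0) = -58.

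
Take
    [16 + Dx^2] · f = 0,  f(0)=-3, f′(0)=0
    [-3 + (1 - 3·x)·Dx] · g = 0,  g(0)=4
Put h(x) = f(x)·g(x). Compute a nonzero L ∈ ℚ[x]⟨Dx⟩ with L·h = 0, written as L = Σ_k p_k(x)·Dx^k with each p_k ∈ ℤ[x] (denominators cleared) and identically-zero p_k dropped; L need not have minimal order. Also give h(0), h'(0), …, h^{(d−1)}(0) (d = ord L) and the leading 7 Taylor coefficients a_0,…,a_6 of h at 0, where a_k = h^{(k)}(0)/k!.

f: a_k = -3, 0, 24, 0, -32, 0, 256/15, …
g: a_k = 4, 12, 36, 108, 324, 972, 2916, …
Product ⇒ symmetric product L₀, ord ≤ 2.
L = (-16 + 48·x) + 6·Dx + (-1 + 3·x)·Dx^2  (order 2).
h: a_k = -12, -36, -12, -36, -236, -708, -30836/15, …
ICs: h(0) = -12, h′(0) = -36.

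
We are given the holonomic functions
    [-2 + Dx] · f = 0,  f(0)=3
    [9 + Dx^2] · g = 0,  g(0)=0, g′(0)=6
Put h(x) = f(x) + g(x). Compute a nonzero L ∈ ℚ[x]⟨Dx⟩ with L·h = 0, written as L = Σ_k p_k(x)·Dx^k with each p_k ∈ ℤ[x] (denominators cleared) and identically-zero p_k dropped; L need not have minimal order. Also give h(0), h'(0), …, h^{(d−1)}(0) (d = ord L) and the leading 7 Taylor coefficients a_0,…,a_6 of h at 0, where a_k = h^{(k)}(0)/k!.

L = -18 + 9·Dx - 2·Dx^2 + Dx^3  (order 3).
h: a_k = 3, 12, 6, -5, 2, 97/20, 4/15, …
ICs: h(0) = 3, h′(0) = 12, h′′(0) = 12.

f: a_k = 3, 6, 6, 4, 2, 4/5, 4/15, …
g: a_k = 0, 6, 0, -9, 0, 81/20, 0, …
f+g: L₀ = lclm(L_f,L_g), ord ≤ 1+2.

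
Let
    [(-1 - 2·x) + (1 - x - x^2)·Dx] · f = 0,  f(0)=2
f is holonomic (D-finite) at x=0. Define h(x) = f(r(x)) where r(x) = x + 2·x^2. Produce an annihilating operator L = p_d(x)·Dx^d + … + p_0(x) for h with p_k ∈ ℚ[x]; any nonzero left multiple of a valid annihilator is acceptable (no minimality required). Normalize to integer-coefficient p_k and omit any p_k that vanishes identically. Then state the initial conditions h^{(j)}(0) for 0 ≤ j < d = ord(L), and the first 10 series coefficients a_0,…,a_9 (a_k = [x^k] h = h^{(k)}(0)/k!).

f: a_k = 2, 2, 4, 6, 10, 16, 26, 42, 68, 110, …
Substitute x→r, Dx→(1/r')Dx; clear ⇒ L₀.
L = (1 + 6·x + 12·x^2 + 16·x^3) + (-1 + x + 3·x^2 + 4·x^3 + 4·x^4)·Dx  (order 1).
h: a_k = 2, 2, 8, 22, 62, 168, 474, 1314, 3656, 10166, …
ICs: h(0) = 2.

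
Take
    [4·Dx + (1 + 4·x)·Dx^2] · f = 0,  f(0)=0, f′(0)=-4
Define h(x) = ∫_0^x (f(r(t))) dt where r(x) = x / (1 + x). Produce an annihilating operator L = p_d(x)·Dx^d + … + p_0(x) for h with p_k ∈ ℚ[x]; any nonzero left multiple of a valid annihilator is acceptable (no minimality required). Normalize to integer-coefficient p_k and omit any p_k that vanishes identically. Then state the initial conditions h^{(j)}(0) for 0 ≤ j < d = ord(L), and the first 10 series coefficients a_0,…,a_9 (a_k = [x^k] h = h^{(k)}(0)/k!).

L = (6 + 10·x)·Dx^2 + (1 + 6·x + 5·x^2)·Dx^3  (order 3).
h: a_k = 0, 0, -2, 4, -31/3, 156/5, -1562/15, 372, -19531/14, 16276/3, …
ICs: h(0) = 0, h′(0) = 0, h′′(0) = -4.

f: a_k = 0, -4, 8, -64/3, 64, -1024/5, 2048/3, -16384/7, 8192, -262144/9, …
h₀=f(r): pull back L_f along r ⇒ L₀.
∫: right-multiply L₀ by Dx.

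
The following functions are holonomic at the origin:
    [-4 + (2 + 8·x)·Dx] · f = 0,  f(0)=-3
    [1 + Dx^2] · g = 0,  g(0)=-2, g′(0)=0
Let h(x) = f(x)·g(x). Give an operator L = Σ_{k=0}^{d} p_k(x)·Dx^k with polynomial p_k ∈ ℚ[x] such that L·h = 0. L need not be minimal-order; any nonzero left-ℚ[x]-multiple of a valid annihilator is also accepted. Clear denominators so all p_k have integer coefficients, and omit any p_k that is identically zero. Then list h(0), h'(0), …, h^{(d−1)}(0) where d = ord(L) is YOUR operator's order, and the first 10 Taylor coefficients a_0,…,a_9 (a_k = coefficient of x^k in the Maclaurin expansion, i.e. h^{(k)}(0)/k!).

L = (13 + 8·x + 16·x^2) + (-4 - 16·x)·Dx + (1 + 8·x + 16·x^2)·Dx^2  (order 2).
h: a_k = 6, 12, -15, 18, -215/4, 313/2, -56941/120, 90059/60, -32917807/6720, 18339963/1120, …
ICs: h(0) = 6, h′(0) = 12.

f: a_k = -3, -6, 6, -12, 30, -84, 252, -792, 2574, -8580, …
g: a_k = -2, 0, 1, 0, -1/12, 0, 1/360, 0, -1/20160, 0, …
Product ⇒ symmetric product L₀, ord ≤ 2.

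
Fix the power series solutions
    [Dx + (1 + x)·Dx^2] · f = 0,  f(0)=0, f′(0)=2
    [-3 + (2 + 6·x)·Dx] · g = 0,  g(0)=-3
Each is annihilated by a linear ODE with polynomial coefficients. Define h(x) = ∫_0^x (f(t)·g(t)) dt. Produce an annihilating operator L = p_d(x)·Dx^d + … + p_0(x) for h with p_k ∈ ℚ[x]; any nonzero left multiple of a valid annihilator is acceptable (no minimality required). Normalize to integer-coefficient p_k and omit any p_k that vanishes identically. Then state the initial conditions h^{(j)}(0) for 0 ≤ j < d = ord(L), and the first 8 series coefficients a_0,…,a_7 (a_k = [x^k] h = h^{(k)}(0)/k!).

L = (21 + 9·x)·Dx + (-8 - 24·x)·Dx^2 + (4 + 28·x + 60·x^2 + 36·x^3)·Dx^3  (order 3).
h: a_k = 0, 0, -3, -2, 37/16, -3, 2917/640, -17671/2240, …
ICs: h(0) = 0, h′(0) = 0, h′′(0) = -6.

f: a_k = 0, 2, -1, 2/3, -1/2, 2/5, -1/3, 2/7, …
g: a_k = -3, -9/2, 27/8, -81/16, 1215/128, -5103/256, 45927/1024, -216513/2048, …
h₀=f·g: eliminate ⇒ L₀, order ≤ 2·1.
h=∫h₀ ⇒ L = L₀·Dx.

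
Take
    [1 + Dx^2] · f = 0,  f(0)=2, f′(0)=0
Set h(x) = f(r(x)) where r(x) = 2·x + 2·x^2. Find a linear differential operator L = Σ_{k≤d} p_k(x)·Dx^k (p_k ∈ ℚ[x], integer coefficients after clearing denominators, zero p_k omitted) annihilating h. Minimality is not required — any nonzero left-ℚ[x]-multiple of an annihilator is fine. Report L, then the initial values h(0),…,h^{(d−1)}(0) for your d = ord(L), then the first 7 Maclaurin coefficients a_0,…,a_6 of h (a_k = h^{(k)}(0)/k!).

L = (4 + 24·x + 48·x^2 + 32·x^3) - 2·Dx + (1 + 2·x)·Dx^2  (order 2).
h: a_k = 2, 0, -4, -8, -8/3, 16/3, 352/45, …
ICs: h(0) = 2, h′(0) = 0.

f: a_k = 2, 0, -1, 0, 1/12, 0, -1/360, …
Change of var in L_f (x↦r) gives L₀.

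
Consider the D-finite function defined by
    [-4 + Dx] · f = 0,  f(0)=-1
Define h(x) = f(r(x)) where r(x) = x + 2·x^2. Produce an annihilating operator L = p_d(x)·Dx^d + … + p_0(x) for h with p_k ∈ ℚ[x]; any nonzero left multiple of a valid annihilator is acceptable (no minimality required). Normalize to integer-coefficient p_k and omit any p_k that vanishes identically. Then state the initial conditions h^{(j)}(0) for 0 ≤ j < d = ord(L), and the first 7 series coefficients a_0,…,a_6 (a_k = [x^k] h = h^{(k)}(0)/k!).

L = (-4 - 16·x) + Dx  (order 1).
h: a_k = -1, -4, -16, -128/3, -320/3, -3328/15, -19456/45, …
ICs: h(0) = -1.

f: a_k = -1, -4, -8, -32/3, -32/3, -128/15, -256/45, …
f∘r: x↦r, Dx↦Dx/r' in L_f ⇒ L₀.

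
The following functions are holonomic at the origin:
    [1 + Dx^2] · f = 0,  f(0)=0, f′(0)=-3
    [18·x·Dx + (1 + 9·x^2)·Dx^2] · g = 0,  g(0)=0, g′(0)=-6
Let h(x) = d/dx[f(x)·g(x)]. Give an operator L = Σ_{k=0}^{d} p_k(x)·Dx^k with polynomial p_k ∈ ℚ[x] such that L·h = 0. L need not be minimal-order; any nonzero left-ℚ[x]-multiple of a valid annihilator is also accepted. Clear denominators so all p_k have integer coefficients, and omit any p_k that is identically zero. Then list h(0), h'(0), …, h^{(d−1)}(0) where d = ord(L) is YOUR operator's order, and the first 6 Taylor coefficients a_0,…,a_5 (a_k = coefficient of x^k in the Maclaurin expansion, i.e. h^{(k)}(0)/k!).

f: a_k = 0, -3, 0, 1/2, 0, -1/40, …
g: a_k = 0, -6, 0, 18, 0, -486/5, …
L₀ := L_f ⊗_s L_g (sym. prod.), ord ≤ 4.
h₀' ⇒ L via d/dx closure of L₀.
L = (38998 + 738774·x^2 + 15162957·x^4 + 3032640·x^6 - 78732·x^8 - 1771470·x^10 + 531441·x^12) + (20772·x + 1033884·x^3 + 7902360·x^5 + 2624400·x^7 + 1180980·x^9 + 2125764·x^11)·Dx + (39368 + 755028·x^2 + 15369750·x^4 + 3887028·x^6 + 314928·x^8 - 1417176·x^10 + 1062882·x^12)·Dx^2 + (20772·x + 1033884·x^3 + 7902360·x^5 + 2624400·x^7 + 1180980·x^9 + 2125764·x^11)·Dx^3 + (370 + 16254·x^2 + 206793·x^4 + 854388·x^6 + 393660·x^8 + 354294·x^10 + 531441·x^12)·Dx^4  (order 4).
h: a_k = 0, 36, 0, -228, 0, 3609/2, …
ICs: h(0) = 0, h′(0) = 36, h′′(0) = 0, h′′′(0) = -1368.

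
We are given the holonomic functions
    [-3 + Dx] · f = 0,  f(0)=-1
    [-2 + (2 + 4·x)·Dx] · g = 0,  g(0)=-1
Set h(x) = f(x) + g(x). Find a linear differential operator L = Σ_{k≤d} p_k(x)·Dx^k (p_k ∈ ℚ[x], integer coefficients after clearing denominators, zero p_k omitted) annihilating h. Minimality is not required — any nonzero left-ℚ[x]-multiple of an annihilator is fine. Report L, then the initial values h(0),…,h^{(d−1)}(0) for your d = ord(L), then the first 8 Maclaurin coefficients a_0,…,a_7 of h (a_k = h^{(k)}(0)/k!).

L = (12 + 18·x) + (-10 - 36·x - 36·x^2)·Dx + (2 + 10·x + 12·x^2)·Dx^2  (order 2).
h: a_k = -2, -4, -4, -5, -11/4, -29/10, 3/10, -699/280, …
ICs: h(0) = -2, h′(0) = -4.

f: a_k = -1, -3, -9/2, -9/2, -27/8, -81/40, -81/80, -243/560, …
g: a_k = -1, -1, 1/2, -1/2, 5/8, -7/8, 21/16, -33/16, …
Sum ⇒ L₀ = lclm(L_f,L_g) in ℚ(x)⟨Dx⟩.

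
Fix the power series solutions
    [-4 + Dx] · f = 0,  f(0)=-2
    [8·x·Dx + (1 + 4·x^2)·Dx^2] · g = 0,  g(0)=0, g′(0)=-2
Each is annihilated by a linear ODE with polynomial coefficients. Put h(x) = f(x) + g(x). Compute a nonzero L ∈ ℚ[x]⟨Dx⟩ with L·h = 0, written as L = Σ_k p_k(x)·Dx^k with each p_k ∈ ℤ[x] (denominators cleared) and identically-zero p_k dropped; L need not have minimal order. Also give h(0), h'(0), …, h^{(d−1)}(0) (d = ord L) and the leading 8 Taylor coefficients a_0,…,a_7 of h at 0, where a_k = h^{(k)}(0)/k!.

f: a_k = -2, -8, -16, -64/3, -64/3, -256/15, -512/45, -2048/315, …
g: a_k = 0, -2, 0, 8/3, 0, -32/5, 0, 128/7, …
Sum ⇒ L₀ = lclm(L_f,L_g) in ℚ(x)⟨Dx⟩.
L = (8 - 32·x - 96·x^2 - 128·x^3)·Dx + (-6 - 8·x^2 - 64·x^4)·Dx^2 + (1 + 2·x + 8·x^2 + 8·x^3 + 16·x^4)·Dx^3  (order 3).
h: a_k = -2, -10, -16, -56/3, -64/3, -352/15, -512/45, 3712/315, …
ICs: h(0) = -2, h′(0) = -10, h′′(0) = -32.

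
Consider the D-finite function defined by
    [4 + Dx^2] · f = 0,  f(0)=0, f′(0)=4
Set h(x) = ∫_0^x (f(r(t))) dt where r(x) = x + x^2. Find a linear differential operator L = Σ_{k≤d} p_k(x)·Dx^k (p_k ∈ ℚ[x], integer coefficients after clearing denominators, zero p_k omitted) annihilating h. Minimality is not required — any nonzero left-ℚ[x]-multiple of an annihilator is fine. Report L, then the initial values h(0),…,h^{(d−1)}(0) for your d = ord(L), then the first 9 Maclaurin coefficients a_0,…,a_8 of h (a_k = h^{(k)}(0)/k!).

f: a_k = 0, 4, 0, -8/3, 0, 8/15, 0, -16/315, 0, …
L₀ from L_f via x↦r, Dx↦r'^{-1}Dx.
∫: right-multiply L₀ by Dx.
L = (4 + 24·x + 48·x^2 + 32·x^3)·Dx - 2·Dx^2 + (1 + 2·x)·Dx^3  (order 3).
h: a_k = 0, 0, 2, 4/3, -2/3, -8/5, -56/45, 0, 208/315, …
ICs: h(0) = 0, h′(0) = 0, h′′(0) = 4.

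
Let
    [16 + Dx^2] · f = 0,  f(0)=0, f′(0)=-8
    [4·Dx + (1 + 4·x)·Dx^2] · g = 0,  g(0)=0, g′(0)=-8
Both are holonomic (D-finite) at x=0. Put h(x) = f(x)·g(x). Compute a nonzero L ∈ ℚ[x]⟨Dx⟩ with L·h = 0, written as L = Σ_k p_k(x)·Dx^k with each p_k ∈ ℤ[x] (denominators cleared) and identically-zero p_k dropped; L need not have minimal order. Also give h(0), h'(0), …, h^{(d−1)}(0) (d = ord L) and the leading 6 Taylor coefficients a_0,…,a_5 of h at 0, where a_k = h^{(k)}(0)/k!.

L = (-768 + 6144·x + 77824·x^2 + 262144·x^3 + 262144·x^4) + (256 + 5120·x + 24576·x^2 + 32768·x^3)·Dx + (1280·x + 10752·x^2 + 32768·x^3 + 32768·x^4)·Dx^2 + (16 + 320·x + 1536·x^2 + 2048·x^3)·Dx^3 + (3 + 56·x + 368·x^2 + 1024·x^3 + 1024·x^4)·Dx^4  (order 4).
h: a_k = 0, 0, 64, -128, 512/3, -2048/3, …
ICs: h(0) = 0, h′(0) = 0, h′′(0) = 128, h′′′(0) = -768.

f: a_k = 0, -8, 0, 64/3, 0, -256/15, …
g: a_k = 0, -8, 16, -128/3, 128, -2048/5, …
L₀ := L_f ⊗_s L_g (sym. prod.), ord ≤ 4.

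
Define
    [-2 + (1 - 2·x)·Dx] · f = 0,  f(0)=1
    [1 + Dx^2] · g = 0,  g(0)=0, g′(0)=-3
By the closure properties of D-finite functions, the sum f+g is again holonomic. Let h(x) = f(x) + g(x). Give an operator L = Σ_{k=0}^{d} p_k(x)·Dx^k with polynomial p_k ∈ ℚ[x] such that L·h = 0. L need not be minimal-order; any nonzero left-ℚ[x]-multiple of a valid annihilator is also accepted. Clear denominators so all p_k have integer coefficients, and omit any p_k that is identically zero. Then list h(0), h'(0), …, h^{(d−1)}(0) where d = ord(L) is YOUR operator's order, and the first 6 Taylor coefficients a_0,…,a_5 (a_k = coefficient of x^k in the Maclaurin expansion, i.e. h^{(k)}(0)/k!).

L = (50 - 8·x + 8·x^2) + (-9 + 22·x - 12·x^2 + 8·x^3)·Dx + (50 - 8·x + 8·x^2)·Dx^2 + (-9 + 22·x - 12·x^2 + 8·x^3)·Dx^3  (order 3).
h: a_k = 1, -1, 4, 17/2, 16, 1279/40, …
ICs: h(0) = 1, h′(0) = -1, h′′(0) = 8.

f: a_k = 1, 2, 4, 8, 16, 32, …
g: a_k = 0, -3, 0, 1/2, 0, -1/40, …
f+g: L₀ = lclm(L_f,L_g), ord ≤ 1+2.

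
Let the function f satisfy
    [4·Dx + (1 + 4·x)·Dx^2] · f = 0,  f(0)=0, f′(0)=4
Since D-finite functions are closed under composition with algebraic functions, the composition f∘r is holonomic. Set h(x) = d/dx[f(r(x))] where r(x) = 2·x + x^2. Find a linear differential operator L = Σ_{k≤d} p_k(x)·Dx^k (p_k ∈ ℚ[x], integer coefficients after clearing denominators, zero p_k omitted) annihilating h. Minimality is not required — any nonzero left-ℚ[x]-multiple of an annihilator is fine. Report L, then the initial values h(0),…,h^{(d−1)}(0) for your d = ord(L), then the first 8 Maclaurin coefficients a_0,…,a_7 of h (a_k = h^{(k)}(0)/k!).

f: a_k = 0, 4, -8, 64/3, -64, 1024/5, -2048/3, 16384/7, …
Substitute x→r, Dx→(1/r')Dx; clear ⇒ L₀.
Differentiate: ansatz ord ≤ ord L₀ ⇒ L.
L = (7 + 8·x + 4·x^2) + (1 + 9·x + 12·x^2 + 4·x^3)·Dx  (order 1).
h: a_k = 8, -56, 416, -3104, 23168, -172928, 1290752, -9634304, …
ICs: h(0) = 8.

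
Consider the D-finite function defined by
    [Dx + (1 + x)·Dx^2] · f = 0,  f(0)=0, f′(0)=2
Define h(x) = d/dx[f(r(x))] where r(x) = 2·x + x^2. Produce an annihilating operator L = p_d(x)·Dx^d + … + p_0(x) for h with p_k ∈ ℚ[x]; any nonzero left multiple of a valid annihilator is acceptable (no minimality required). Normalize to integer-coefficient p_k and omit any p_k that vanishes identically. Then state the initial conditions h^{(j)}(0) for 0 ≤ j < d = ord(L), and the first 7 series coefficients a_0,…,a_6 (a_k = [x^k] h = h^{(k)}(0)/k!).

L = 1 + (1 + x)·Dx  (order 1).
h: a_k = 4, -4, 4, -4, 4, -4, 4, …
ICs: h(0) = 4.

f: a_k = 0, 2, -1, 2/3, -1/2, 2/5, -1/3, …
f∘r: x↦r, Dx↦Dx/r' in L_f ⇒ L₀.
h=h₀': d/dx-closure on L₀ ⇒ L.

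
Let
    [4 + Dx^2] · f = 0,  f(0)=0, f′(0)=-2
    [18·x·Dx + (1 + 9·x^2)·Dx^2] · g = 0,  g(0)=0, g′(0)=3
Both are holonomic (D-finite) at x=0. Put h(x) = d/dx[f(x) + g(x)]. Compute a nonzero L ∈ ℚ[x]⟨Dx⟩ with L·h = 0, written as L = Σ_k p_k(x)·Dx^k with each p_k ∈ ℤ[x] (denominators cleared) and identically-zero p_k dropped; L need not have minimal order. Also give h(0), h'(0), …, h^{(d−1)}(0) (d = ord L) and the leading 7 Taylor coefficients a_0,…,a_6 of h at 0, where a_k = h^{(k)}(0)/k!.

f: a_k = 0, -2, 0, 4/3, 0, -4/15, 0, …
g: a_k = 0, 3, 0, -9, 0, 243/5, 0, …
Weyl lclm of L_f,L_g ⇒ L₀ (ord ≤ 4).
h=h₀': d/dx-closure on L₀ ⇒ L.
L = (-3744·x + 37584·x^3 + 11664·x^5) + (-28 + 864·x^2 + 10692·x^4 + 5832·x^6)·Dx + (-936·x + 9396·x^3 + 2916·x^5)·Dx^2 + (-7 + 216·x^2 + 2673·x^4 + 1458·x^6)·Dx^3  (order 3).
h: a_k = 1, 0, -23, 0, 725/3, 0, -98407/45, …
ICs: h(0) = 1, h′(0) = 0, h′′(0) = -46.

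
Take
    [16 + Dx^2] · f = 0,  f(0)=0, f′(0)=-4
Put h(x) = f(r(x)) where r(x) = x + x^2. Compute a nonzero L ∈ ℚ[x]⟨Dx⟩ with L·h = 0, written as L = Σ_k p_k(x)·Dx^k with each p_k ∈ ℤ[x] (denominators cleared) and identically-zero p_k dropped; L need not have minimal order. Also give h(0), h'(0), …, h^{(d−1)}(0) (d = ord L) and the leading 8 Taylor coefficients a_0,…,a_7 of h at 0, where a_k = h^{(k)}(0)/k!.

L = (16 + 96·x + 192·x^2 + 128·x^3) - 2·Dx + (1 + 2·x)·Dx^2  (order 2).
h: a_k = 0, -4, -4, 32/3, 32, 352/15, -32, -25856/315, …
ICs: h(0) = 0, h′(0) = -4.

f: a_k = 0, -4, 0, 32/3, 0, -128/15, 0, 1024/315, …
L₀ from L_f via x↦r, Dx↦r'^{-1}Dx.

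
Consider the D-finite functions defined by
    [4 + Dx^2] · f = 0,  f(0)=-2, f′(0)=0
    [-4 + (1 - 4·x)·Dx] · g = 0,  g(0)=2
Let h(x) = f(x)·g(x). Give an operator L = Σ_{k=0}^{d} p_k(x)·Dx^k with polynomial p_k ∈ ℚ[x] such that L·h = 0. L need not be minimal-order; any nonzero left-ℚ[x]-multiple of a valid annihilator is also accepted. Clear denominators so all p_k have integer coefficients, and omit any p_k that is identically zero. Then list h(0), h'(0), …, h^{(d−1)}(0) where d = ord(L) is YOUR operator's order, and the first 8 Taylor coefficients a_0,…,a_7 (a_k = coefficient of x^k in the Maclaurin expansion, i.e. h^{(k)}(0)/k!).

L = (-4 + 16·x) + 8·Dx + (-1 + 4·x)·Dx^2  (order 2).
h: a_k = -4, -16, -56, -224, -2696/3, -10784/3, -647024/45, -2588096/45, …
ICs: h(0) = -4, h′(0) = -16.

f: a_k = -2, 0, 4, 0, -4/3, 0, 8/45, 0, …
g: a_k = 2, 8, 32, 128, 512, 2048, 8192, 32768, …
Product ⇒ symmetric product L₀, ord ≤ 2.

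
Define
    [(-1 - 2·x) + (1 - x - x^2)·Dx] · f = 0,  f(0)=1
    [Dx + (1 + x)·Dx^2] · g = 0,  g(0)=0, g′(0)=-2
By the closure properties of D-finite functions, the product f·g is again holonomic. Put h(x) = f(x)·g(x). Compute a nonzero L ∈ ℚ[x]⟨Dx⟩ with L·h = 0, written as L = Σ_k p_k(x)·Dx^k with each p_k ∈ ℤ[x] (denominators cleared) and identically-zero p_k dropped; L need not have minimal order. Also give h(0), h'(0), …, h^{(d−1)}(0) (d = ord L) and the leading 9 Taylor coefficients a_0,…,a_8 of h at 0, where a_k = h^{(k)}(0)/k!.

f: a_k = 1, 1, 2, 3, 5, 8, 13, 21, 34, …
g: a_k = 0, -2, 1, -2/3, 1/2, -2/5, 1/3, -2/7, 1/4, …
L₀ := L_f ⊗_s L_g (sym. prod.), ord ≤ 2.
L = (3 + 4·x) + (1 + 7·x + 5·x^2)·Dx + (-1 + 2·x^2 + x^3)·Dx^2  (order 2).
h: a_k = 0, -2, -1, -11/3, -25/6, -247/30, -181/15, -1441/70, -13609/420, …
ICs: h(0) = 0, h′(0) = -2.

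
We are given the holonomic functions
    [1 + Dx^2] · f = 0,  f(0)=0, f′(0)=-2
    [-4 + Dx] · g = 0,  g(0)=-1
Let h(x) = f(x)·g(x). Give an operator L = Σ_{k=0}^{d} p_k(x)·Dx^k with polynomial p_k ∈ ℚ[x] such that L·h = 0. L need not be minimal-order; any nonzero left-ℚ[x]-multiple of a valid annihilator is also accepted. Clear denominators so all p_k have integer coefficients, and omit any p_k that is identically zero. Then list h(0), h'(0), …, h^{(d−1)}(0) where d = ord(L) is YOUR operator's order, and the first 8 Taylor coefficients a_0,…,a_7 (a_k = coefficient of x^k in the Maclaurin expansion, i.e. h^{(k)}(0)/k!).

L = 17 - 8·Dx + Dx^2  (order 2).
h: a_k = 0, 2, 8, 47/3, 20, 1121/60, 611/45, 20047/2520, …
ICs: h(0) = 0, h′(0) = 2.

f: a_k = 0, -2, 0, 1/3, 0, -1/60, 0, 1/2520, …
g: a_k = -1, -4, -8, -32/3, -32/3, -128/15, -256/45, -1024/315, …
Sym-product of L_f,L_g gives L₀ (≤ ord 2).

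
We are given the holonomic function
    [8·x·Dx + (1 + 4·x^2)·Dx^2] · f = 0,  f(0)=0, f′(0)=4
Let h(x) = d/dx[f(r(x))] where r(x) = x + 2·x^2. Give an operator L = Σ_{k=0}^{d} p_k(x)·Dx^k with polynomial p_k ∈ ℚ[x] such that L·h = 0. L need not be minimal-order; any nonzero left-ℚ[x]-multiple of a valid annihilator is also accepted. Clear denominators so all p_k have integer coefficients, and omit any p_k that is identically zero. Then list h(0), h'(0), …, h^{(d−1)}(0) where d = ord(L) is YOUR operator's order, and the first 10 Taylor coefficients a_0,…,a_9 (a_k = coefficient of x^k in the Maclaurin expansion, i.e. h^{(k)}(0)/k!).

L = (-4 + 8·x + 64·x^2 + 192·x^3 + 192·x^4) + (1 + 4·x + 4·x^2 + 32·x^3 + 80·x^4 + 64·x^5)·Dx  (order 1).
h: a_k = 4, 16, -16, -128, -256, 512, 3328, 4096, -17408, -77824, …
ICs: h(0) = 4.

f: a_k = 0, 4, 0, -16/3, 0, 64/5, 0, -256/7, 0, 1024/9, …
h₀=f(r): pull back L_f along r ⇒ L₀.
h₀' ⇒ L via d/dx closure of L₀.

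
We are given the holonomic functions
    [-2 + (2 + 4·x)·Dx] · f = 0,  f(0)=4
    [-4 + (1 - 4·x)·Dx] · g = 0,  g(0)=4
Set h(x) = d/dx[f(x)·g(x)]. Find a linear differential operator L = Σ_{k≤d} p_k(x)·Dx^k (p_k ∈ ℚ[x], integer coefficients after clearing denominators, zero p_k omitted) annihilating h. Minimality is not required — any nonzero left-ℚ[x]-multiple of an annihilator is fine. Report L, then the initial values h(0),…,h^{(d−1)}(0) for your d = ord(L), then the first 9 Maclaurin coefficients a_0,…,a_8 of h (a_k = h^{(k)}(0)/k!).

f: a_k = 4, 4, -2, 2, -5/2, 7/2, -21/4, 33/4, -429/32, …
g: a_k = 4, 16, 64, 256, 1024, 4096, 16384, 65536, 262144, …
Sym-product of L_f,L_g gives L₀ (≤ ord 1).
h₀' ⇒ L via d/dx closure of L₀.
L = (39 + 120·x + 48·x^2) + (-5 + 6·x + 48·x^2 + 32·x^3)·Dx  (order 1).
h: a_k = 80, 624, 3768, 20056, 100350, 481554, 2247483, 10273779, 369862479/8, …
ICs: h(0) = 80.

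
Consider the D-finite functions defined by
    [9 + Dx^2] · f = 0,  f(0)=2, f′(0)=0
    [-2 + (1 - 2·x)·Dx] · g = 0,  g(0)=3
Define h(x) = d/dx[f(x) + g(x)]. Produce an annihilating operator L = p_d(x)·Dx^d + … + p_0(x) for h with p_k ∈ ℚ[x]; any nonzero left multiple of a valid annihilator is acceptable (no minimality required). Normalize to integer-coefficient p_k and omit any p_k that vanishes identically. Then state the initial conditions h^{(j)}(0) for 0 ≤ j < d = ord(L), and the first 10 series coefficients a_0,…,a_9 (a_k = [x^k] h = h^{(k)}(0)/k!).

L = (684 - 432·x + 432·x^2) + (-99 + 306·x - 324·x^2 + 216·x^3)·Dx + (76 - 48·x + 48·x^2)·Dx^2 + (-11 + 34·x - 36·x^2 + 24·x^3)·Dx^3  (order 3).
h: a_k = 6, 6, 72, 219, 480, 22797/20, 2688, 1721049/280, 13824, 68812071/2240, …
ICs: h(0) = 6, h′(0) = 6, h′′(0) = 144.

f: a_k = 2, 0, -9, 0, 27/4, 0, -81/40, 0, 729/2240, 0, …
g: a_k = 3, 6, 12, 24, 48, 96, 192, 384, 768, 1536, …
h₀=f+g: left-lcm gives L₀, ord ≤ 3.
Derive L from L₀ (diff closure).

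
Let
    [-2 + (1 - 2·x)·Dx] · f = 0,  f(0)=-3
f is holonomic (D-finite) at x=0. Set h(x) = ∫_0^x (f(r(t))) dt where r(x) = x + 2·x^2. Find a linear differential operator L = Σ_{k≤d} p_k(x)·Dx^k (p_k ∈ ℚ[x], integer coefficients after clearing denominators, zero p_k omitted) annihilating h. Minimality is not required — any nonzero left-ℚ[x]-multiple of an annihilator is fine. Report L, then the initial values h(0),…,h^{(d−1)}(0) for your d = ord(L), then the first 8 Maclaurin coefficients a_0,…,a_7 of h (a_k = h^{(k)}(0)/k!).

f: a_k = -3, -6, -12, -24, -48, -96, -192, -384, …
L₀ from L_f via x↦r, Dx↦r'^{-1}Dx.
h=∫₀ˣh₀: take L = L₀·Dx.
L = (2 + 8·x)·Dx + (-1 + 2·x + 4·x^2)·Dx^2  (order 2).
h: a_k = 0, -3, -3, -8, -18, -48, -128, -2496/7, …
ICs: h(0) = 0, h′(0) = -3.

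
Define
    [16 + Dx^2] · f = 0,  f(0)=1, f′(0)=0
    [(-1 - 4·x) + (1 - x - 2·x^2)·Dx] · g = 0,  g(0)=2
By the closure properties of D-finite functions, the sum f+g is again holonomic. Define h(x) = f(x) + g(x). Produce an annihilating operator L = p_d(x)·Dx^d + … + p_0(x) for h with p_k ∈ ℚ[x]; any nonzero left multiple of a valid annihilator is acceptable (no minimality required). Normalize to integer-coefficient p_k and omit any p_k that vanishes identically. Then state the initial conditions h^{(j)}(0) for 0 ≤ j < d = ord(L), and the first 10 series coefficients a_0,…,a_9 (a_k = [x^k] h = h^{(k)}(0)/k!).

f: a_k = 1, 0, -8, 0, 32/3, 0, -256/45, 0, 512/315, 0, …
g: a_k = 2, 2, 6, 10, 22, 42, 86, 170, 342, 682, …
Sum ⇒ L₀ = lclm(L_f,L_g) in ℚ(x)⟨Dx⟩.
L = (-368 - 1408·x + 256·x^2 - 512·x^3 - 2560·x^4 - 2048·x^5) + (176 - 336·x - 384·x^2 + 1024·x^3 + 384·x^4 - 1536·x^5 - 1024·x^6)·Dx + (-23 - 88·x + 16·x^2 - 32·x^3 - 160·x^4 - 128·x^5)·Dx^2 + (11 - 21·x - 24·x^2 + 64·x^3 + 24·x^4 - 96·x^5 - 64·x^6)·Dx^3  (order 3).
h: a_k = 3, 2, -2, 10, 98/3, 42, 3614/45, 170, 108242/315, 682, …
ICs: h(0) = 3, h′(0) = 2, h′′(0) = -4.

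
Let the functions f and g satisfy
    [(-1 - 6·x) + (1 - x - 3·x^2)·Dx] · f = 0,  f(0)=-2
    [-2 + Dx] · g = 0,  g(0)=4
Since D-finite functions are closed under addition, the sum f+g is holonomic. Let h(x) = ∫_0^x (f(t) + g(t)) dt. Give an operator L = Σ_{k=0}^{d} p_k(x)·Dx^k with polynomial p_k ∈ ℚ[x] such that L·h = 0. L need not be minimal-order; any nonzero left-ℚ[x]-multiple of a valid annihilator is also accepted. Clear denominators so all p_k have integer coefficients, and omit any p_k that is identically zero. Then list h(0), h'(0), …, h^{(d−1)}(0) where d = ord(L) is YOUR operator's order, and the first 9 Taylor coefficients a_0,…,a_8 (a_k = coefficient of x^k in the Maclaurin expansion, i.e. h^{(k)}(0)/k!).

L = (-12 - 16·x - 144·x^2 - 72·x^3)·Dx + (4 + 26·x + 74·x^2 - 24·x^3 - 36·x^4)·Dx^2 + (1 - 9·x - x^2 + 30·x^3 + 18·x^4)·Dx^3  (order 3).
h: a_k = 0, 2, 3, 0, -13/6, -106/15, -592/45, -8714/315, -68339/1260, …
ICs: h(0) = 0, h′(0) = 2, h′′(0) = 6.

f: a_k = -2, -2, -8, -14, -38, -80, -194, -434, -1016, …
g: a_k = 4, 8, 8, 16/3, 8/3, 16/15, 16/45, 32/315, 8/315, …
Sum ⇒ L₀ = lclm(L_f,L_g) in ℚ(x)⟨Dx⟩.
∫: right-multiply L₀ by Dx.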